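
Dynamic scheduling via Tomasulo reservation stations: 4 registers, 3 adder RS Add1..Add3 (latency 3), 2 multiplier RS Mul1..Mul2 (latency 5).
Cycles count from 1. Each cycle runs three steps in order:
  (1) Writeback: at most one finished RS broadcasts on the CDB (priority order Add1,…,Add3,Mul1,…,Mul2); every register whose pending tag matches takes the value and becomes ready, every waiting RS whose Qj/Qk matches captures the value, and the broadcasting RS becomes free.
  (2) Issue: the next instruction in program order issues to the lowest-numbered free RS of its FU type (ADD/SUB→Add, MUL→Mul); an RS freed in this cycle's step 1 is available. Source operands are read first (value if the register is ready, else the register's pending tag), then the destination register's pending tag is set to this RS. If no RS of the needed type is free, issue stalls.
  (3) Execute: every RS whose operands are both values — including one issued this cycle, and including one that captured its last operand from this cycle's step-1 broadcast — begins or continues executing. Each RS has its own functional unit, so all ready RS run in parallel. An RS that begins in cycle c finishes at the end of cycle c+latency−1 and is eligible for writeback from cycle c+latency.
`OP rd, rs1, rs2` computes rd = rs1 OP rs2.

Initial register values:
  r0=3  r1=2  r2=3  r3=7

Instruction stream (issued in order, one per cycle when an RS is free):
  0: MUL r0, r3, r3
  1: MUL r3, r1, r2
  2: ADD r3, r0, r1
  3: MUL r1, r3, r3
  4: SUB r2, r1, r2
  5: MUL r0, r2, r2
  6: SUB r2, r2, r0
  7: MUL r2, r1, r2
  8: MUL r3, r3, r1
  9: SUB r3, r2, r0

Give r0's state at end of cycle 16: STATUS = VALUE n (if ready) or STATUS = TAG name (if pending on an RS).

STATUS = TAG Mul2

  c1: issue MUL r0<-Mul1  regs: r0:Mul1,r1:2,r2:3,r3:7
  c2: issue MUL r3<-Mul2  regs: r0:Mul1,r1:2,r2:3,r3:Mul2
  c3: issue ADD r3<-Add1  regs: r0:Mul1,r1:2,r2:3,r3:Add1
  c4: stall  regs: r0:Mul1,r1:2,r2:3,r3:Add1
  c5: stall  regs: r0:Mul1,r1:2,r2:3,r3:Add1
  c6: CDB Mul1=49; issue MUL r1<-Mul1  regs: r0:49,r1:Mul1,r2:3,r3:Add1
  c7: CDB Mul2=6; issue SUB r2<-Add2  regs: r0:49,r1:Mul1,r2:Add2,r3:Add1
  c8: issue MUL r0<-Mul2  regs: r0:Mul2,r1:Mul1,r2:Add2,r3:Add1
  c9: CDB Add1=51; issue SUB r2<-Add1  regs: r0:Mul2,r1:Mul1,r2:Add1,r3:51
  c10: stall  regs: r0:Mul2,r1:Mul1,r2:Add1,r3:51
  c11: stall  regs: r0:Mul2,r1:Mul1,r2:Add1,r3:51
  c12: stall  regs: r0:Mul2,r1:Mul1,r2:Add1,r3:51
  c13: stall  regs: r0:Mul2,r1:Mul1,r2:Add1,r3:51
  c14: CDB Mul1=2601; issue MUL r2<-Mul1  regs: r0:Mul2,r1:2601,r2:Mul1,r3:51
  c15: stall  regs: r0:Mul2,r1:2601,r2:Mul1,r3:51
  c16: stall  regs: r0:Mul2,r1:2601,r2:Mul1,r3:51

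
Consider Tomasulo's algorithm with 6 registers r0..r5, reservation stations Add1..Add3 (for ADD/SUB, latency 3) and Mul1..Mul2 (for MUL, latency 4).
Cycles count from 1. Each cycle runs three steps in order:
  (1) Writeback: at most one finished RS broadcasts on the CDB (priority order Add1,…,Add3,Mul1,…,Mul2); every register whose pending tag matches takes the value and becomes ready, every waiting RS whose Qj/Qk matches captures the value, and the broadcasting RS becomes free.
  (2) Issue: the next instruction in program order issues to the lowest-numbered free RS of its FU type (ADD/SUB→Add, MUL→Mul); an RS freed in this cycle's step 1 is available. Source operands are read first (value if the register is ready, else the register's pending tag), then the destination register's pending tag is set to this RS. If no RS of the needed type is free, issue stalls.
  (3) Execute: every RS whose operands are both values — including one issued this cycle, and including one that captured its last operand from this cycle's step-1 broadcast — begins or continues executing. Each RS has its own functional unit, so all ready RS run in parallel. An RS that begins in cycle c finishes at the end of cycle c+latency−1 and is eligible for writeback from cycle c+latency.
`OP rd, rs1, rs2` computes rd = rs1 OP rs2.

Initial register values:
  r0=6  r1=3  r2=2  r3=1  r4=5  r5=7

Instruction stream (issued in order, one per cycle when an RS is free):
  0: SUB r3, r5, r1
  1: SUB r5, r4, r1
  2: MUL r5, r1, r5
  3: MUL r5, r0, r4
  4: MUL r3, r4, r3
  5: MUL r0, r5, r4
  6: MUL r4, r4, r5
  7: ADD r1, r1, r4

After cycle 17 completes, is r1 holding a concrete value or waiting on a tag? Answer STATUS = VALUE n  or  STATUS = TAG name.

STATUS = TAG Add1

  c1: issue SUB r3<-Add1  regs: r0:6,r1:3,r2:2,r3:Add1,r4:5,r5:7
  c2: issue SUB r5<-Add2  regs: r0:6,r1:3,r2:2,r3:Add1,r4:5,r5:Add2
  c3: issue MUL r5<-Mul1  regs: r0:6,r1:3,r2:2,r3:Add1,r4:5,r5:Mul1
  c4: CDB Add1=4; issue MUL r5<-Mul2  regs: r0:6,r1:3,r2:2,r3:4,r4:5,r5:Mul2
  c5: CDB Add2=2; stall  regs: r0:6,r1:3,r2:2,r3:4,r4:5,r5:Mul2
  c6: stall  regs: r0:6,r1:3,r2:2,r3:4,r4:5,r5:Mul2
  c7: stall  regs: r0:6,r1:3,r2:2,r3:4,r4:5,r5:Mul2
  c8: CDB Mul2=30; issue MUL r3<-Mul2  regs: r0:6,r1:3,r2:2,r3:Mul2,r4:5,r5:30
  c9: CDB Mul1=6; issue MUL r0<-Mul1  regs: r0:Mul1,r1:3,r2:2,r3:Mul2,r4:5,r5:30
  c10: stall  regs: r0:Mul1,r1:3,r2:2,r3:Mul2,r4:5,r5:30
  c11: stall  regs: r0:Mul1,r1:3,r2:2,r3:Mul2,r4:5,r5:30
  c12: CDB Mul2=20; issue MUL r4<-Mul2  regs: r0:Mul1,r1:3,r2:2,r3:20,r4:Mul2,r5:30
  c13: CDB Mul1=150; issue ADD r1<-Add1  regs: r0:150,r1:Add1,r2:2,r3:20,r4:Mul2,r5:30
  c14: -  regs: r0:150,r1:Add1,r2:2,r3:20,r4:Mul2,r5:30
  c15: -  regs: r0:150,r1:Add1,r2:2,r3:20,r4:Mul2,r5:30
  c16: CDB Mul2=150  regs: r0:150,r1:Add1,r2:2,r3:20,r4:150,r5:30
  c17: -  regs: r0:150,r1:Add1,r2:2,r3:20,r4:150,r5:30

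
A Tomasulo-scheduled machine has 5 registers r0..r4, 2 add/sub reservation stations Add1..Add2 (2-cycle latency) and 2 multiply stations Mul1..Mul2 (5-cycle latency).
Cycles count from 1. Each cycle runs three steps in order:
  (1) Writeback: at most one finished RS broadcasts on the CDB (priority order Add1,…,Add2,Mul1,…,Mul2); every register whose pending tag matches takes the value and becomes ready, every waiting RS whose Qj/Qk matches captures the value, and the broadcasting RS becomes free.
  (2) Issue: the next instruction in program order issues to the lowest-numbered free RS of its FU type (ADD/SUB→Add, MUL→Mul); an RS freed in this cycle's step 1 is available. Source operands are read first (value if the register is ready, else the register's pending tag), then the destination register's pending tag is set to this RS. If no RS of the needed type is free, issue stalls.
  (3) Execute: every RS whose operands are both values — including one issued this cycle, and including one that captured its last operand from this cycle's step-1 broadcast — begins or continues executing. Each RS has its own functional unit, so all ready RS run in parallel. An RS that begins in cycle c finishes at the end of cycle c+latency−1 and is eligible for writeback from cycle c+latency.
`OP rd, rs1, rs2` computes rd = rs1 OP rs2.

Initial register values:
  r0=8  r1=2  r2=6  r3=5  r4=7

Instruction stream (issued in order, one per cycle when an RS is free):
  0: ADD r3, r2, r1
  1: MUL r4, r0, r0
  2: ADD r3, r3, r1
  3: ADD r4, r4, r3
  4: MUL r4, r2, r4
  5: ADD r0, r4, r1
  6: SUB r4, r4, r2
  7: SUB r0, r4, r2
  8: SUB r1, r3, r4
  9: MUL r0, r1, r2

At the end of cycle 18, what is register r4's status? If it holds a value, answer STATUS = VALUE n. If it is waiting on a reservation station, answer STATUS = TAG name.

  c1: issue ADD r3<-Add1  regs: r0:8,r1:2,r2:6,r3:Add1,r4:7
  c2: issue MUL r4<-Mul1  regs: r0:8,r1:2,r2:6,r3:Add1,r4:Mul1
  c3: CDB Add1=8; issue ADD r3<-Add1  regs: r0:8,r1:2,r2:6,r3:Add1,r4:Mul1
  c4: issue ADD r4<-Add2  regs: r0:8,r1:2,r2:6,r3:Add1,r4:Add2
  c5: CDB Add1=10; issue MUL r4<-Mul2  regs: r0:8,r1:2,r2:6,r3:10,r4:Mul2
  c6: issue ADD r0<-Add1  regs: r0:Add1,r1:2,r2:6,r3:10,r4:Mul2
  c7: CDB Mul1=64; stall  regs: r0:Add1,r1:2,r2:6,r3:10,r4:Mul2
  c8: stall  regs: r0:Add1,r1:2,r2:6,r3:10,r4:Mul2
  c9: CDB Add2=74; issue SUB r4<-Add2  regs: r0:Add1,r1:2,r2:6,r3:10,r4:Add2
  c10: stall  regs: r0:Add1,r1:2,r2:6,r3:10,r4:Add2
  c11: stall  regs: r0:Add1,r1:2,r2:6,r3:10,r4:Add2
  c12: stall  regs: r0:Add1,r1:2,r2:6,r3:10,r4:Add2
  c13: stall  regs: r0:Add1,r1:2,r2:6,r3:10,r4:Add2
  c14: CDB Mul2=444; stall  regs: r0:Add1,r1:2,r2:6,r3:10,r4:Add2
  c15: stall  regs: r0:Add1,r1:2,r2:6,r3:10,r4:Add2
  c16: CDB Add1=446; issue SUB r0<-Add1  regs: r0:Add1,r1:2,r2:6,r3:10,r4:Add2
  c17: CDB Add2=438; issue SUB r1<-Add2  regs: r0:Add1,r1:Add2,r2:6,r3:10,r4:438
  c18: issue MUL r0<-Mul1  regs: r0:Mul1,r1:Add2,r2:6,r3:10,r4:438

STATUS = VALUE 438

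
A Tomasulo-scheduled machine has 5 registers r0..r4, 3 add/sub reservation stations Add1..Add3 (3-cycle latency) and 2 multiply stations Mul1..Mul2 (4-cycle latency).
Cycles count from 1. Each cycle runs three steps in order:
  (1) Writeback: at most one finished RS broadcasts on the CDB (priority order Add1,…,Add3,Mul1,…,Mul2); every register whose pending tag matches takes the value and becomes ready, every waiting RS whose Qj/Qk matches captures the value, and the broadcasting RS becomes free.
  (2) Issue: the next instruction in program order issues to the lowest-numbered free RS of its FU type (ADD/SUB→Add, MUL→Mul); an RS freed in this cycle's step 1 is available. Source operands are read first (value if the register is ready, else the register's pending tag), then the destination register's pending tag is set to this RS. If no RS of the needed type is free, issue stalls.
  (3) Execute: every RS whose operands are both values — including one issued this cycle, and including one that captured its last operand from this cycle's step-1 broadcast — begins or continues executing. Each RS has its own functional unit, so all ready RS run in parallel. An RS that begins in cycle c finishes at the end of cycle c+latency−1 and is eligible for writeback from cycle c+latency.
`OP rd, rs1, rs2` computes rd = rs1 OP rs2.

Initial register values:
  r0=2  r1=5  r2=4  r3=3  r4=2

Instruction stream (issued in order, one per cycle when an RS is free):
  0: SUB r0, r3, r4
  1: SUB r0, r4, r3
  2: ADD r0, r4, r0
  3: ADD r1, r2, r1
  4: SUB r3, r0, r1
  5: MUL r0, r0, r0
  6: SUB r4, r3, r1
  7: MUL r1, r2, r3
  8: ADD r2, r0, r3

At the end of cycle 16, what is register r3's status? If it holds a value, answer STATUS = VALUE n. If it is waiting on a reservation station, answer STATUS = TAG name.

STATUS = VALUE -8

  c1: issue SUB r0<-Add1  regs: r0:Add1,r1:5,r2:4,r3:3,r4:2
  c2: issue SUB r0<-Add2  regs: r0:Add2,r1:5,r2:4,r3:3,r4:2
  c3: issue ADD r0<-Add3  regs: r0:Add3,r1:5,r2:4,r3:3,r4:2
  c4: CDB Add1=1; issue ADD r1<-Add1  regs: r0:Add3,r1:Add1,r2:4,r3:3,r4:2
  c5: CDB Add2=-1; issue SUB r3<-Add2  regs: r0:Add3,r1:Add1,r2:4,r3:Add2,r4:2
  c6: issue MUL r0<-Mul1  regs: r0:Mul1,r1:Add1,r2:4,r3:Add2,r4:2
  c7: CDB Add1=9; issue SUB r4<-Add1  regs: r0:Mul1,r1:9,r2:4,r3:Add2,r4:Add1
  c8: CDB Add3=1; issue MUL r1<-Mul2  regs: r0:Mul1,r1:Mul2,r2:4,r3:Add2,r4:Add1
  c9: issue ADD r2<-Add3  regs: r0:Mul1,r1:Mul2,r2:Add3,r3:Add2,r4:Add1
  c10: -  regs: r0:Mul1,r1:Mul2,r2:Add3,r3:Add2,r4:Add1
  c11: CDB Add2=-8  regs: r0:Mul1,r1:Mul2,r2:Add3,r3:-8,r4:Add1
  c12: CDB Mul1=1  regs: r0:1,r1:Mul2,r2:Add3,r3:-8,r4:Add1
  c13: -  regs: r0:1,r1:Mul2,r2:Add3,r3:-8,r4:Add1
  c14: CDB Add1=-17  regs: r0:1,r1:Mul2,r2:Add3,r3:-8,r4:-17
  c15: CDB Add3=-7  regs: r0:1,r1:Mul2,r2:-7,r3:-8,r4:-17
  c16: CDB Mul2=-32  regs: r0:1,r1:-32,r2:-7,r3:-8,r4:-17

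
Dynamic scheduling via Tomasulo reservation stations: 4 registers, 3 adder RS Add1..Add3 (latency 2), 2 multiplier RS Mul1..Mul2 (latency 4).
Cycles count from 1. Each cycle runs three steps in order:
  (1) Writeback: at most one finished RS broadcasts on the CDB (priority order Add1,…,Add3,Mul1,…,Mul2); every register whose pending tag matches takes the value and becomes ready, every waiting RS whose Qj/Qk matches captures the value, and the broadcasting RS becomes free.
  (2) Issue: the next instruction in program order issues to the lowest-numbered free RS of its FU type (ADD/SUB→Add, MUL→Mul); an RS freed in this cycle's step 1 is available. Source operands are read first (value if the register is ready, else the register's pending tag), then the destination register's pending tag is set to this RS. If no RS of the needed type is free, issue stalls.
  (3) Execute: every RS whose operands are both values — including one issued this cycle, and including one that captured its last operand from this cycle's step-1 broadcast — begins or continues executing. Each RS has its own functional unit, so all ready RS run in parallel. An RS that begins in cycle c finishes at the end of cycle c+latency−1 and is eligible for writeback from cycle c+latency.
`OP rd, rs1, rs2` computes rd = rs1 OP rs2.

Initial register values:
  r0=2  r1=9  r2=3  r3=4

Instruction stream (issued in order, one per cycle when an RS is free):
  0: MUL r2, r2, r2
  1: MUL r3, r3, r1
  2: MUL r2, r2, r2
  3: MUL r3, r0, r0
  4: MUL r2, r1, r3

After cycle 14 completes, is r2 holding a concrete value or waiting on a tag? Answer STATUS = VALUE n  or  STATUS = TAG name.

STATUS = VALUE 36

cycle 1: issue MUL r2<-Mul1 // r0:2,r1:9,r2:Mul1,r3:4
cycle 2: issue MUL r3<-Mul2 // r0:2,r1:9,r2:Mul1,r3:Mul2
cycle 3: stall // r0:2,r1:9,r2:Mul1,r3:Mul2
cycle 4: stall // r0:2,r1:9,r2:Mul1,r3:Mul2
cycle 5: CDB Mul1=9; issue MUL r2<-Mul1 // r0:2,r1:9,r2:Mul1,r3:Mul2
cycle 6: CDB Mul2=36; issue MUL r3<-Mul2 // r0:2,r1:9,r2:Mul1,r3:Mul2
cycle 7: stall // r0:2,r1:9,r2:Mul1,r3:Mul2
cycle 8: stall // r0:2,r1:9,r2:Mul1,r3:Mul2
cycle 9: CDB Mul1=81; issue MUL r2<-Mul1 // r0:2,r1:9,r2:Mul1,r3:Mul2
cycle 10: CDB Mul2=4 // r0:2,r1:9,r2:Mul1,r3:4
cycle 11: - // r0:2,r1:9,r2:Mul1,r3:4
cycle 12: - // r0:2,r1:9,r2:Mul1,r3:4
cycle 13: - // r0:2,r1:9,r2:Mul1,r3:4
cycle 14: CDB Mul1=36 // r0:2,r1:9,r2:36,r3:4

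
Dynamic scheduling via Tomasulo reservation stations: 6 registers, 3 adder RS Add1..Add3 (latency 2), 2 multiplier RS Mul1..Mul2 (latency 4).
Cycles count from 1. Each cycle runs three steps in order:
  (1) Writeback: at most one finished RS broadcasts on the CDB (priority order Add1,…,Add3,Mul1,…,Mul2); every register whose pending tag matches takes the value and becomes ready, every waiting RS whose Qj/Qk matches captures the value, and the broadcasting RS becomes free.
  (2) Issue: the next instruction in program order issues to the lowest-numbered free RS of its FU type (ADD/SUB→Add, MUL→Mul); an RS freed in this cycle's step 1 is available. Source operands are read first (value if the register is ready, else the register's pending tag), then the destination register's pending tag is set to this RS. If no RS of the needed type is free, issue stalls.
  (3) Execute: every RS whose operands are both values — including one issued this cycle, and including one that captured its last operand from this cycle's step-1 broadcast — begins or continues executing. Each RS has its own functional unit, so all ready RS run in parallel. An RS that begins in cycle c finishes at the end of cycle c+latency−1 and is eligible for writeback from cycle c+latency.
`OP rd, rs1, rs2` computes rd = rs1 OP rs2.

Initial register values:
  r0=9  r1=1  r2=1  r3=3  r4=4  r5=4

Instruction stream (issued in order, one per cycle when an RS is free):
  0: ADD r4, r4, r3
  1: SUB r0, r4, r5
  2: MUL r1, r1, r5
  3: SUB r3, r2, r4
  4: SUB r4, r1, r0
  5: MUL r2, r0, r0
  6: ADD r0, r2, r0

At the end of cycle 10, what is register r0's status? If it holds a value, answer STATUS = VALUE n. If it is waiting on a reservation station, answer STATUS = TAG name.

cycle 1: issue ADD r4<-Add1 // r0:9,r1:1,r2:1,r3:3,r4:Add1,r5:4
cycle 2: issue SUB r0<-Add2 // r0:Add2,r1:1,r2:1,r3:3,r4:Add1,r5:4
cycle 3: CDB Add1=7; issue MUL r1<-Mul1 // r0:Add2,r1:Mul1,r2:1,r3:3,r4:7,r5:4
cycle 4: issue SUB r3<-Add1 // r0:Add2,r1:Mul1,r2:1,r3:Add1,r4:7,r5:4
cycle 5: CDB Add2=3; issue SUB r4<-Add2 // r0:3,r1:Mul1,r2:1,r3:Add1,r4:Add2,r5:4
cycle 6: CDB Add1=-6; issue MUL r2<-Mul2 // r0:3,r1:Mul1,r2:Mul2,r3:-6,r4:Add2,r5:4
cycle 7: CDB Mul1=4; issue ADD r0<-Add1 // r0:Add1,r1:4,r2:Mul2,r3:-6,r4:Add2,r5:4
cycle 8: - // r0:Add1,r1:4,r2:Mul2,r3:-6,r4:Add2,r5:4
cycle 9: CDB Add2=1 // r0:Add1,r1:4,r2:Mul2,r3:-6,r4:1,r5:4
cycle 10: CDB Mul2=9 // r0:Add1,r1:4,r2:9,r3:-6,r4:1,r5:4

STATUS = TAG Add1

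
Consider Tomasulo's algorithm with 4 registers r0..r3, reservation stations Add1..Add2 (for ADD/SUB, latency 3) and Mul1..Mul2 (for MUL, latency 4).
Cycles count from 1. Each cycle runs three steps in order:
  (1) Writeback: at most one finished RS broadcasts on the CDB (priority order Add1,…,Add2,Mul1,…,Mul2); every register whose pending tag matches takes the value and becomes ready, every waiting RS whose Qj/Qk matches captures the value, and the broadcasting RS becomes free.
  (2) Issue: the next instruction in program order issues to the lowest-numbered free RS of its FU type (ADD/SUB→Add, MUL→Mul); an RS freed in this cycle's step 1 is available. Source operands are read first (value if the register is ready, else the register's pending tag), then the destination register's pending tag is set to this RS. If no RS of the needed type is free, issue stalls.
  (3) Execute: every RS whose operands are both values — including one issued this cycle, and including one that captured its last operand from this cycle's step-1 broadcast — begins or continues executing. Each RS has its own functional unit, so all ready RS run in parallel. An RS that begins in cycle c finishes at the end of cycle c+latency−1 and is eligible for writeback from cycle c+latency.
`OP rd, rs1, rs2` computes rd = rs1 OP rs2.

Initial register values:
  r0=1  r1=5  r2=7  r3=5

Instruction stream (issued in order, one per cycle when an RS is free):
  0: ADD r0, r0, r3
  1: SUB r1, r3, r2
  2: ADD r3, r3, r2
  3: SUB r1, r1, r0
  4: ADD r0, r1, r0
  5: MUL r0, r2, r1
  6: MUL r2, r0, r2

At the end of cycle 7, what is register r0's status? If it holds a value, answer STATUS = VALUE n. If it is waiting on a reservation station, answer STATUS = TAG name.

STATUS = TAG Add1

  c1: issue ADD r0<-Add1  regs: r0:Add1,r1:5,r2:7,r3:5
  c2: issue SUB r1<-Add2  regs: r0:Add1,r1:Add2,r2:7,r3:5
  c3: stall  regs: r0:Add1,r1:Add2,r2:7,r3:5
  c4: CDB Add1=6; issue ADD r3<-Add1  regs: r0:6,r1:Add2,r2:7,r3:Add1
  c5: CDB Add2=-2; issue SUB r1<-Add2  regs: r0:6,r1:Add2,r2:7,r3:Add1
  c6: stall  regs: r0:6,r1:Add2,r2:7,r3:Add1
  c7: CDB Add1=12; issue ADD r0<-Add1  regs: r0:Add1,r1:Add2,r2:7,r3:12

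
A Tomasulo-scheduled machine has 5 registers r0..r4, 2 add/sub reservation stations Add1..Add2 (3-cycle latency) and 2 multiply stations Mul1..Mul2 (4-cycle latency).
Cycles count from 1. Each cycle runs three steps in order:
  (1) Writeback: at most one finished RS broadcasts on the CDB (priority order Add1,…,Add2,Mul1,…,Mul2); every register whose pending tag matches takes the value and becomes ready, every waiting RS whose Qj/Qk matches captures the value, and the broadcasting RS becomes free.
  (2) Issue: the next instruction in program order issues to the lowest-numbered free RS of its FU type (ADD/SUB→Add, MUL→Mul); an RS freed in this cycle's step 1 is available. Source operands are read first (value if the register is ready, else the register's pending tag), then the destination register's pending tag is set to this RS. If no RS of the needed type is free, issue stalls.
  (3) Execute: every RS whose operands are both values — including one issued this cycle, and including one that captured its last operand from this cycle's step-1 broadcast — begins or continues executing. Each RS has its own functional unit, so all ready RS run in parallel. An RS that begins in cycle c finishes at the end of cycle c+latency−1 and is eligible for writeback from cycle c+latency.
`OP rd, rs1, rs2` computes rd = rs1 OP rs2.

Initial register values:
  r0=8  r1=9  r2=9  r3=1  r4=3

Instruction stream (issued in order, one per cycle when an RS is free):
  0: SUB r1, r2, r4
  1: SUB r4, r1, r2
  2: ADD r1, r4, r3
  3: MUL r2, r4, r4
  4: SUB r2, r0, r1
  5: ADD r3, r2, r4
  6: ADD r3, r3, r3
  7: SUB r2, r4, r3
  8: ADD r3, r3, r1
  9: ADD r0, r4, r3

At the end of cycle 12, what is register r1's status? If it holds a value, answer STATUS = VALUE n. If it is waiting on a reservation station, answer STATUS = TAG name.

STATUS = VALUE -2

cycle 1: issue SUB r1<-Add1 // r0:8,r1:Add1,r2:9,r3:1,r4:3
cycle 2: issue SUB r4<-Add2 // r0:8,r1:Add1,r2:9,r3:1,r4:Add2
cycle 3: stall // r0:8,r1:Add1,r2:9,r3:1,r4:Add2
cycle 4: CDB Add1=6; issue ADD r1<-Add1 // r0:8,r1:Add1,r2:9,r3:1,r4:Add2
cycle 5: issue MUL r2<-Mul1 // r0:8,r1:Add1,r2:Mul1,r3:1,r4:Add2
cycle 6: stall // r0:8,r1:Add1,r2:Mul1,r3:1,r4:Add2
cycle 7: CDB Add2=-3; issue SUB r2<-Add2 // r0:8,r1:Add1,r2:Add2,r3:1,r4:-3
cycle 8: stall // r0:8,r1:Add1,r2:Add2,r3:1,r4:-3
cycle 9: stall // r0:8,r1:Add1,r2:Add2,r3:1,r4:-3
cycle 10: CDB Add1=-2; issue ADD r3<-Add1 // r0:8,r1:-2,r2:Add2,r3:Add1,r4:-3
cycle 11: CDB Mul1=9; stall // r0:8,r1:-2,r2:Add2,r3:Add1,r4:-3
cycle 12: stall // r0:8,r1:-2,r2:Add2,r3:Add1,r4:-3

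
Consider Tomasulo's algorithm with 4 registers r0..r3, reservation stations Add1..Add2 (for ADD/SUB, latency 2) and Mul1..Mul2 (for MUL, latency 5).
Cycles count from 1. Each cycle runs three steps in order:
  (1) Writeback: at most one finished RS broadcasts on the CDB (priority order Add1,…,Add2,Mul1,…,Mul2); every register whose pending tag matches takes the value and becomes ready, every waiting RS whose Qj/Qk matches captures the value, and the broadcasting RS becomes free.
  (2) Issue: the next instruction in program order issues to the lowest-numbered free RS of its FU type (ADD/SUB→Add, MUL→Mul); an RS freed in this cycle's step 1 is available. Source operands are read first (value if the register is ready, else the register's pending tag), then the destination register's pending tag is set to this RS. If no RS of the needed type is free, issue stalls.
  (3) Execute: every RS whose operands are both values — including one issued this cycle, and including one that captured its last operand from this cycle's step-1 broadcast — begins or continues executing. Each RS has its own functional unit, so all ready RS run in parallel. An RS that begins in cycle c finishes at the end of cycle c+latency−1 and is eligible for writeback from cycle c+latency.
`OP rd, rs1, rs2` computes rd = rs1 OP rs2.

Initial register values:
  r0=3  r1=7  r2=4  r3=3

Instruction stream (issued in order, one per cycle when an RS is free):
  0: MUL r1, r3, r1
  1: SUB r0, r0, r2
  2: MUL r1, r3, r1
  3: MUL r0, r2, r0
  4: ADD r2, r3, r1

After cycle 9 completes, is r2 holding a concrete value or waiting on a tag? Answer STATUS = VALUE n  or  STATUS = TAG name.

cycle 1: issue MUL r1<-Mul1 // r0:3,r1:Mul1,r2:4,r3:3
cycle 2: issue SUB r0<-Add1 // r0:Add1,r1:Mul1,r2:4,r3:3
cycle 3: issue MUL r1<-Mul2 // r0:Add1,r1:Mul2,r2:4,r3:3
cycle 4: CDB Add1=-1; stall // r0:-1,r1:Mul2,r2:4,r3:3
cycle 5: stall // r0:-1,r1:Mul2,r2:4,r3:3
cycle 6: CDB Mul1=21; issue MUL r0<-Mul1 // r0:Mul1,r1:Mul2,r2:4,r3:3
cycle 7: issue ADD r2<-Add1 // r0:Mul1,r1:Mul2,r2:Add1,r3:3
cycle 8: - // r0:Mul1,r1:Mul2,r2:Add1,r3:3
cycle 9: - // r0:Mul1,r1:Mul2,r2:Add1,r3:3

STATUS = TAG Add1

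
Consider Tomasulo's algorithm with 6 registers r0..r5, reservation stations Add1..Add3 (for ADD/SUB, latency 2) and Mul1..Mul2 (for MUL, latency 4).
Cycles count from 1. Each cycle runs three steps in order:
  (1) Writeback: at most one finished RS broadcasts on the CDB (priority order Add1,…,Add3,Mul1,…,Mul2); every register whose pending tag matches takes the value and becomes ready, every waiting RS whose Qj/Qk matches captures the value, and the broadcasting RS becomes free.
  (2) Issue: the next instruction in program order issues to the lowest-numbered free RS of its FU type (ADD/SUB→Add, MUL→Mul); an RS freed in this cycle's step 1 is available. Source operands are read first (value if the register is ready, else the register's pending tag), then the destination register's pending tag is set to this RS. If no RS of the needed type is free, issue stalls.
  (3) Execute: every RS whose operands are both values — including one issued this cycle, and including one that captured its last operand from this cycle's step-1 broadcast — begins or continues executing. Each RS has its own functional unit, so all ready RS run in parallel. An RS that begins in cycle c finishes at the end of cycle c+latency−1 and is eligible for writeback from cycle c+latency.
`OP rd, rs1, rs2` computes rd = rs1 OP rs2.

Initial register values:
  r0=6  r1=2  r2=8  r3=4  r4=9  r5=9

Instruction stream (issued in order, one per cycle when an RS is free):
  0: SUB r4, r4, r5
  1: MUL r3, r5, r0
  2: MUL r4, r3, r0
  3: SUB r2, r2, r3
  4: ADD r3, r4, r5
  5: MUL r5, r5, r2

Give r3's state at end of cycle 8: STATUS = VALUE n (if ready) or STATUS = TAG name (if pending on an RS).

  c1: issue SUB r4<-Add1  regs: r0:6,r1:2,r2:8,r3:4,r4:Add1,r5:9
  c2: issue MUL r3<-Mul1  regs: r0:6,r1:2,r2:8,r3:Mul1,r4:Add1,r5:9
  c3: CDB Add1=0; issue MUL r4<-Mul2  regs: r0:6,r1:2,r2:8,r3:Mul1,r4:Mul2,r5:9
  c4: issue SUB r2<-Add1  regs: r0:6,r1:2,r2:Add1,r3:Mul1,r4:Mul2,r5:9
  c5: issue ADD r3<-Add2  regs: r0:6,r1:2,r2:Add1,r3:Add2,r4:Mul2,r5:9
  c6: CDB Mul1=54; issue MUL r5<-Mul1  regs: r0:6,r1:2,r2:Add1,r3:Add2,r4:Mul2,r5:Mul1
  c7: -  regs: r0:6,r1:2,r2:Add1,r3:Add2,r4:Mul2,r5:Mul1
  c8: CDB Add1=-46  regs: r0:6,r1:2,r2:-46,r3:Add2,r4:Mul2,r5:Mul1

STATUS = TAG Add2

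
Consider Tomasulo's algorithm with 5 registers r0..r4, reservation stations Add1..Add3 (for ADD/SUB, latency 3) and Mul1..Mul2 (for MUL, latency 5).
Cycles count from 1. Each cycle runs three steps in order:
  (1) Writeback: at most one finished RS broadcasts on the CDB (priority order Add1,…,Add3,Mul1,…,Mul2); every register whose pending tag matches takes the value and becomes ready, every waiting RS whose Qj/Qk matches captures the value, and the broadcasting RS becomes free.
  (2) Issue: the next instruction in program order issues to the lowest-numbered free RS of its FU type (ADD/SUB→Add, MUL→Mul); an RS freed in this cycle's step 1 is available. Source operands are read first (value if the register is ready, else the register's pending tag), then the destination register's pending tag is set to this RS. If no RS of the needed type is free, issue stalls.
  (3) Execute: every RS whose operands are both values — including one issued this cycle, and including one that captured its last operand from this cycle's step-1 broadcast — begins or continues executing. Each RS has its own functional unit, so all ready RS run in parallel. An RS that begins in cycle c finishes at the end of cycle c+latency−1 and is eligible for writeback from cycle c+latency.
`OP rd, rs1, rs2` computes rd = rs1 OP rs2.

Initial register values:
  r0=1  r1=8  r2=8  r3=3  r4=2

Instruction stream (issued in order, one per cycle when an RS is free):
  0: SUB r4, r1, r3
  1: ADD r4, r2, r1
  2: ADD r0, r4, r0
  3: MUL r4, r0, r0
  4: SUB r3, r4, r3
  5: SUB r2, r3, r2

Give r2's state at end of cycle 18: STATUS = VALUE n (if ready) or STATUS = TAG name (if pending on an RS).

  c1: issue SUB r4<-Add1  regs: r0:1,r1:8,r2:8,r3:3,r4:Add1
  c2: issue ADD r4<-Add2  regs: r0:1,r1:8,r2:8,r3:3,r4:Add2
  c3: issue ADD r0<-Add3  regs: r0:Add3,r1:8,r2:8,r3:3,r4:Add2
  c4: CDB Add1=5; issue MUL r4<-Mul1  regs: r0:Add3,r1:8,r2:8,r3:3,r4:Mul1
  c5: CDB Add2=16; issue SUB r3<-Add1  regs: r0:Add3,r1:8,r2:8,r3:Add1,r4:Mul1
  c6: issue SUB r2<-Add2  regs: r0:Add3,r1:8,r2:Add2,r3:Add1,r4:Mul1
  c7: -  regs: r0:Add3,r1:8,r2:Add2,r3:Add1,r4:Mul1
  c8: CDB Add3=17  regs: r0:17,r1:8,r2:Add2,r3:Add1,r4:Mul1
  c9: -  regs: r0:17,r1:8,r2:Add2,r3:Add1,r4:Mul1
  c10: -  regs: r0:17,r1:8,r2:Add2,r3:Add1,r4:Mul1
  c11: -  regs: r0:17,r1:8,r2:Add2,r3:Add1,r4:Mul1
  c12: -  regs: r0:17,r1:8,r2:Add2,r3:Add1,r4:Mul1
  c13: CDB Mul1=289  regs: r0:17,r1:8,r2:Add2,r3:Add1,r4:289
  c14: -  regs: r0:17,r1:8,r2:Add2,r3:Add1,r4:289
  c15: -  regs: r0:17,r1:8,r2:Add2,r3:Add1,r4:289
  c16: CDB Add1=286  regs: r0:17,r1:8,r2:Add2,r3:286,r4:289
  c17: -  regs: r0:17,r1:8,r2:Add2,r3:286,r4:289
  c18: -  regs: r0:17,r1:8,r2:Add2,r3:286,r4:289

STATUS = TAG Add2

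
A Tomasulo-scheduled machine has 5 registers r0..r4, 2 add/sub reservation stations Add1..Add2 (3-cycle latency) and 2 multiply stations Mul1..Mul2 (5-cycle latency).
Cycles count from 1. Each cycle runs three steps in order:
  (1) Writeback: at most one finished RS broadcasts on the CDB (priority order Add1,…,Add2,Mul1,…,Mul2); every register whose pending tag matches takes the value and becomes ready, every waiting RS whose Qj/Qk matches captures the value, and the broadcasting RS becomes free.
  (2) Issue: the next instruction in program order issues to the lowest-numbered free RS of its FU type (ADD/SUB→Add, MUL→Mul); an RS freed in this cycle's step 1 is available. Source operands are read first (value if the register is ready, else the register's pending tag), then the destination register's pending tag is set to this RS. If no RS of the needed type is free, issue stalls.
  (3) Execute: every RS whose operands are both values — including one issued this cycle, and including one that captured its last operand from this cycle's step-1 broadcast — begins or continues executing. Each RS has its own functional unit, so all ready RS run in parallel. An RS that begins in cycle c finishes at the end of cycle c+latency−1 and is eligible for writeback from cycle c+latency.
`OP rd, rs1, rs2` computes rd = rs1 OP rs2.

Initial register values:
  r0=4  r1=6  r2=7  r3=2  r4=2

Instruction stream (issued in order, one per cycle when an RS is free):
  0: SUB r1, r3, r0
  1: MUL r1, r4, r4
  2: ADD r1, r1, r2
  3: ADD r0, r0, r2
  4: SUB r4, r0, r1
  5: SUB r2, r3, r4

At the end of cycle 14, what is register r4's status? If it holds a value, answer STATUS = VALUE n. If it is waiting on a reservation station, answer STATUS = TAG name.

c1: issue SUB r1<-Add1 | r0:4,r1:Add1,r2:7,r3:2,r4:2
c2: issue MUL r1<-Mul1 | r0:4,r1:Mul1,r2:7,r3:2,r4:2
c3: issue ADD r1<-Add2 | r0:4,r1:Add2,r2:7,r3:2,r4:2
c4: CDB Add1=-2; issue ADD r0<-Add1 | r0:Add1,r1:Add2,r2:7,r3:2,r4:2
c5: stall | r0:Add1,r1:Add2,r2:7,r3:2,r4:2
c6: stall | r0:Add1,r1:Add2,r2:7,r3:2,r4:2
c7: CDB Add1=11; issue SUB r4<-Add1 | r0:11,r1:Add2,r2:7,r3:2,r4:Add1
c8: CDB Mul1=4; stall | r0:11,r1:Add2,r2:7,r3:2,r4:Add1
c9: stall | r0:11,r1:Add2,r2:7,r3:2,r4:Add1
c10: stall | r0:11,r1:Add2,r2:7,r3:2,r4:Add1
c11: CDB Add2=11; issue SUB r2<-Add2 | r0:11,r1:11,r2:Add2,r3:2,r4:Add1
c12: - | r0:11,r1:11,r2:Add2,r3:2,r4:Add1
c13: - | r0:11,r1:11,r2:Add2,r3:2,r4:Add1
c14: CDB Add1=0 | r0:11,r1:11,r2:Add2,r3:2,r4:0

STATUS = VALUE 0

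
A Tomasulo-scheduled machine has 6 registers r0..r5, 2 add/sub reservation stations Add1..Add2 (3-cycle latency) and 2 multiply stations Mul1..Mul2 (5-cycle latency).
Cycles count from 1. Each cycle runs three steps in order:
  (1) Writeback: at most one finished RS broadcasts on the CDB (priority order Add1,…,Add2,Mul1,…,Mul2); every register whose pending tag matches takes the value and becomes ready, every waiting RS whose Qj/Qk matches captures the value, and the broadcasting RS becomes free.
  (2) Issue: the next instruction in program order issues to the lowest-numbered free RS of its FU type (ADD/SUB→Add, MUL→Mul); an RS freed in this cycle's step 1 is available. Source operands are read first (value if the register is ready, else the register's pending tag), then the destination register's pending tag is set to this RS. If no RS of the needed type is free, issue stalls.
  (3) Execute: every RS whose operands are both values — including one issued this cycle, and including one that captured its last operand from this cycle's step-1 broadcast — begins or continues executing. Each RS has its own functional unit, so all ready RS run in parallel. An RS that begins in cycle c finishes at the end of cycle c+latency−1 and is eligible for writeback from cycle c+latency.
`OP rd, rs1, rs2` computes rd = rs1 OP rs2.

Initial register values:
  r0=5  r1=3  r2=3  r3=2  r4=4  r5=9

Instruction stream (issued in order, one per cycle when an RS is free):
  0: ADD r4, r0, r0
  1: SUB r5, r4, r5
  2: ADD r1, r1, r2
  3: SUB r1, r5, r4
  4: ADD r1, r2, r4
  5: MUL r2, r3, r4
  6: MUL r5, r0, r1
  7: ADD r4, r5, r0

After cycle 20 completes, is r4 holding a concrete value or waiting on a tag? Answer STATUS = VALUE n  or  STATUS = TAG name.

c1: issue ADD r4<-Add1 | r0:5,r1:3,r2:3,r3:2,r4:Add1,r5:9
c2: issue SUB r5<-Add2 | r0:5,r1:3,r2:3,r3:2,r4:Add1,r5:Add2
c3: stall | r0:5,r1:3,r2:3,r3:2,r4:Add1,r5:Add2
c4: CDB Add1=10; issue ADD r1<-Add1 | r0:5,r1:Add1,r2:3,r3:2,r4:10,r5:Add2
c5: stall | r0:5,r1:Add1,r2:3,r3:2,r4:10,r5:Add2
c6: stall | r0:5,r1:Add1,r2:3,r3:2,r4:10,r5:Add2
c7: CDB Add1=6; issue SUB r1<-Add1 | r0:5,r1:Add1,r2:3,r3:2,r4:10,r5:Add2
c8: CDB Add2=1; issue ADD r1<-Add2 | r0:5,r1:Add2,r2:3,r3:2,r4:10,r5:1
c9: issue MUL r2<-Mul1 | r0:5,r1:Add2,r2:Mul1,r3:2,r4:10,r5:1
c10: issue MUL r5<-Mul2 | r0:5,r1:Add2,r2:Mul1,r3:2,r4:10,r5:Mul2
c11: CDB Add1=-9; issue ADD r4<-Add1 | r0:5,r1:Add2,r2:Mul1,r3:2,r4:Add1,r5:Mul2
c12: CDB Add2=13 | r0:5,r1:13,r2:Mul1,r3:2,r4:Add1,r5:Mul2
c13: - | r0:5,r1:13,r2:Mul1,r3:2,r4:Add1,r5:Mul2
c14: CDB Mul1=20 | r0:5,r1:13,r2:20,r3:2,r4:Add1,r5:Mul2
c15: - | r0:5,r1:13,r2:20,r3:2,r4:Add1,r5:Mul2
c16: - | r0:5,r1:13,r2:20,r3:2,r4:Add1,r5:Mul2
c17: CDB Mul2=65 | r0:5,r1:13,r2:20,r3:2,r4:Add1,r5:65
c18: - | r0:5,r1:13,r2:20,r3:2,r4:Add1,r5:65
c19: - | r0:5,r1:13,r2:20,r3:2,r4:Add1,r5:65
c20: CDB Add1=70 | r0:5,r1:13,r2:20,r3:2,r4:70,r5:65

STATUS = VALUE 70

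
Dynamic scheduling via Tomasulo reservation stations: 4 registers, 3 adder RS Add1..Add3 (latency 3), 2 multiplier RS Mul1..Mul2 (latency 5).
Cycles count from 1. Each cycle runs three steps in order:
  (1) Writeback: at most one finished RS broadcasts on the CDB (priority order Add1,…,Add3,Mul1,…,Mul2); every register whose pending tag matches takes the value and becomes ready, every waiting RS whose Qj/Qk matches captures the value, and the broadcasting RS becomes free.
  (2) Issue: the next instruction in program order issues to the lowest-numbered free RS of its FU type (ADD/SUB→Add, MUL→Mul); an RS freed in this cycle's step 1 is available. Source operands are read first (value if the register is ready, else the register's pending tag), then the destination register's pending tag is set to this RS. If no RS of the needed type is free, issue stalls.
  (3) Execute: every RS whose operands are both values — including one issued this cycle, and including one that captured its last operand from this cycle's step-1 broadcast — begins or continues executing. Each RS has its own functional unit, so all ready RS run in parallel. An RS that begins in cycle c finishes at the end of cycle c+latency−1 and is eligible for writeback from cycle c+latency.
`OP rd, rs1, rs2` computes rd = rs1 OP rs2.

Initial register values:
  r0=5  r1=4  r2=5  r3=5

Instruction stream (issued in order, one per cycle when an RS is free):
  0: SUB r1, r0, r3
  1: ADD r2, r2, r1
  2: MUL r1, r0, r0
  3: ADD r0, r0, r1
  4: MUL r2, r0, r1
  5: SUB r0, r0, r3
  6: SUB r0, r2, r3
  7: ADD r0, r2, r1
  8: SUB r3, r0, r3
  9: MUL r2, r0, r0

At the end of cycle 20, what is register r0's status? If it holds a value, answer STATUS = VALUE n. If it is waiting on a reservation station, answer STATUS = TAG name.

  c1: issue SUB r1<-Add1  regs: r0:5,r1:Add1,r2:5,r3:5
  c2: issue ADD r2<-Add2  regs: r0:5,r1:Add1,r2:Add2,r3:5
  c3: issue MUL r1<-Mul1  regs: r0:5,r1:Mul1,r2:Add2,r3:5
  c4: CDB Add1=0; issue ADD r0<-Add1  regs: r0:Add1,r1:Mul1,r2:Add2,r3:5
  c5: issue MUL r2<-Mul2  regs: r0:Add1,r1:Mul1,r2:Mul2,r3:5
  c6: issue SUB r0<-Add3  regs: r0:Add3,r1:Mul1,r2:Mul2,r3:5
  c7: CDB Add2=5; issue SUB r0<-Add2  regs: r0:Add2,r1:Mul1,r2:Mul2,r3:5
  c8: CDB Mul1=25; stall  regs: r0:Add2,r1:25,r2:Mul2,r3:5
  c9: stall  regs: r0:Add2,r1:25,r2:Mul2,r3:5
  c10: stall  regs: r0:Add2,r1:25,r2:Mul2,r3:5
  c11: CDB Add1=30; issue ADD r0<-Add1  regs: r0:Add1,r1:25,r2:Mul2,r3:5
  c12: stall  regs: r0:Add1,r1:25,r2:Mul2,r3:5
  c13: stall  regs: r0:Add1,r1:25,r2:Mul2,r3:5
  c14: CDB Add3=25; issue SUB r3<-Add3  regs: r0:Add1,r1:25,r2:Mul2,r3:Add3
  c15: issue MUL r2<-Mul1  regs: r0:Add1,r1:25,r2:Mul1,r3:Add3
  c16: CDB Mul2=750  regs: r0:Add1,r1:25,r2:Mul1,r3:Add3
  c17: -  regs: r0:Add1,r1:25,r2:Mul1,r3:Add3
  c18: -  regs: r0:Add1,r1:25,r2:Mul1,r3:Add3
  c19: CDB Add1=775  regs: r0:775,r1:25,r2:Mul1,r3:Add3
  c20: CDB Add2=745  regs: r0:775,r1:25,r2:Mul1,r3:Add3

STATUS = VALUE 775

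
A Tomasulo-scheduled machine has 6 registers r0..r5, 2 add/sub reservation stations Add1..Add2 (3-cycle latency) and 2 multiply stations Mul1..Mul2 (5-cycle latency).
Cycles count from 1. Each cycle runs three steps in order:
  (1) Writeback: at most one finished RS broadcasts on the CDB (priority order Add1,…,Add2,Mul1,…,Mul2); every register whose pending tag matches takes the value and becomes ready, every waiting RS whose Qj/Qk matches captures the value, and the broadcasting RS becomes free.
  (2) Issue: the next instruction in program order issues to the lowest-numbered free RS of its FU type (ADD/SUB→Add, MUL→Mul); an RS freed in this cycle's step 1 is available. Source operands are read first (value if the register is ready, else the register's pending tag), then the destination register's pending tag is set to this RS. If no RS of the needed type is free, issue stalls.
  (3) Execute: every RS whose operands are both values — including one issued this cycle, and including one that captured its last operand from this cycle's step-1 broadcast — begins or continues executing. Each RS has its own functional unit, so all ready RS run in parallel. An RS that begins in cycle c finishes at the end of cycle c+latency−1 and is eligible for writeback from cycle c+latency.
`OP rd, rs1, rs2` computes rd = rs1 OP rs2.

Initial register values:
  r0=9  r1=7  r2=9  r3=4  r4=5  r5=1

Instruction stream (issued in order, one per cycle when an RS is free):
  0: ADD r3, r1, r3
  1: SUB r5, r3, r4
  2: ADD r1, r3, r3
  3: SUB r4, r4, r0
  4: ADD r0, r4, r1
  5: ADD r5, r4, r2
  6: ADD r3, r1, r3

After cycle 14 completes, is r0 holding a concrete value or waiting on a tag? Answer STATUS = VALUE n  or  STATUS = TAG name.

c1: issue ADD r3<-Add1 | r0:9,r1:7,r2:9,r3:Add1,r4:5,r5:1
c2: issue SUB r5<-Add2 | r0:9,r1:7,r2:9,r3:Add1,r4:5,r5:Add2
c3: stall | r0:9,r1:7,r2:9,r3:Add1,r4:5,r5:Add2
c4: CDB Add1=11; issue ADD r1<-Add1 | r0:9,r1:Add1,r2:9,r3:11,r4:5,r5:Add2
c5: stall | r0:9,r1:Add1,r2:9,r3:11,r4:5,r5:Add2
c6: stall | r0:9,r1:Add1,r2:9,r3:11,r4:5,r5:Add2
c7: CDB Add1=22; issue SUB r4<-Add1 | r0:9,r1:22,r2:9,r3:11,r4:Add1,r5:Add2
c8: CDB Add2=6; issue ADD r0<-Add2 | r0:Add2,r1:22,r2:9,r3:11,r4:Add1,r5:6
c9: stall | r0:Add2,r1:22,r2:9,r3:11,r4:Add1,r5:6
c10: CDB Add1=-4; issue ADD r5<-Add1 | r0:Add2,r1:22,r2:9,r3:11,r4:-4,r5:Add1
c11: stall | r0:Add2,r1:22,r2:9,r3:11,r4:-4,r5:Add1
c12: stall | r0:Add2,r1:22,r2:9,r3:11,r4:-4,r5:Add1
c13: CDB Add1=5; issue ADD r3<-Add1 | r0:Add2,r1:22,r2:9,r3:Add1,r4:-4,r5:5
c14: CDB Add2=18 | r0:18,r1:22,r2:9,r3:Add1,r4:-4,r5:5

STATUS = VALUE 18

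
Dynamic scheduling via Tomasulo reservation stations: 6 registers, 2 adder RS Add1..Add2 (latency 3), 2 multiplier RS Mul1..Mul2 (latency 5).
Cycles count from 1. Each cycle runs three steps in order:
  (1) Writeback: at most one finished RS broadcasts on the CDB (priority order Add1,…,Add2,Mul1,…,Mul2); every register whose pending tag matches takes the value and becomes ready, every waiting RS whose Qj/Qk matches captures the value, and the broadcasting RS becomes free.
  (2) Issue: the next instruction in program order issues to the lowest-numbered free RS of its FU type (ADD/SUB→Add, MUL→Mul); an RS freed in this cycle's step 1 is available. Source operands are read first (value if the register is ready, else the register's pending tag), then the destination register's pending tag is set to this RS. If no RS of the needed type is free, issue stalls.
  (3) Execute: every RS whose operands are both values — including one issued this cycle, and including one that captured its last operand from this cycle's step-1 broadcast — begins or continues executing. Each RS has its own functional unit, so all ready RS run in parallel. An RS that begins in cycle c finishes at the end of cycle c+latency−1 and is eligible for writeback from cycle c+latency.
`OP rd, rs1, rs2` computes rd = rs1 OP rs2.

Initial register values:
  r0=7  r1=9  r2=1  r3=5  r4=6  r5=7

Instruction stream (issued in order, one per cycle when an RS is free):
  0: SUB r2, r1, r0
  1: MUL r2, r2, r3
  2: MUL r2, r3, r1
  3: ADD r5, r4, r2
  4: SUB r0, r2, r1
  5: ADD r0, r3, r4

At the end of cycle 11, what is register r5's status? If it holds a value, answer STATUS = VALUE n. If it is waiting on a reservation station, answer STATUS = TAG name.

c1: issue SUB r2<-Add1 | r0:7,r1:9,r2:Add1,r3:5,r4:6,r5:7
c2: issue MUL r2<-Mul1 | r0:7,r1:9,r2:Mul1,r3:5,r4:6,r5:7
c3: issue MUL r2<-Mul2 | r0:7,r1:9,r2:Mul2,r3:5,r4:6,r5:7
c4: CDB Add1=2; issue ADD r5<-Add1 | r0:7,r1:9,r2:Mul2,r3:5,r4:6,r5:Add1
c5: issue SUB r0<-Add2 | r0:Add2,r1:9,r2:Mul2,r3:5,r4:6,r5:Add1
c6: stall | r0:Add2,r1:9,r2:Mul2,r3:5,r4:6,r5:Add1
c7: stall | r0:Add2,r1:9,r2:Mul2,r3:5,r4:6,r5:Add1
c8: CDB Mul2=45; stall | r0:Add2,r1:9,r2:45,r3:5,r4:6,r5:Add1
c9: CDB Mul1=10; stall | r0:Add2,r1:9,r2:45,r3:5,r4:6,r5:Add1
c10: stall | r0:Add2,r1:9,r2:45,r3:5,r4:6,r5:Add1
c11: CDB Add1=51; issue ADD r0<-Add1 | r0:Add1,r1:9,r2:45,r3:5,r4:6,r5:51

STATUS = VALUE 51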